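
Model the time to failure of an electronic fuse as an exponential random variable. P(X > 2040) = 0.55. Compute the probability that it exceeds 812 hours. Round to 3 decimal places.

e^(−λ·2040) = 0.55 ⇒ λ = −ln(0.55)/2040 = 0.000293057.
P(X > 812) = e^(−0.000293057·812) = e^(−0.23796) ≈ 0.788.

0.788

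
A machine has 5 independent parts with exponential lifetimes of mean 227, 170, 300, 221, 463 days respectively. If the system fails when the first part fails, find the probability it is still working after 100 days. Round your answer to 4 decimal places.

0.1313

The first failure time is exponential with rate Σλ_i = 1/227 + 1/170 + 1/300 + 1/221 + 1/463 = 0.0203057 per day.
P(min > 100) = e^(−0.0203057·100) = e^(−2.0306) ≈ 0.1313.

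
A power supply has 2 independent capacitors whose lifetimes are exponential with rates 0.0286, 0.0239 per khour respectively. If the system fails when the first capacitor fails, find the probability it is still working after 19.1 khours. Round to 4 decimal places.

The time to first failure is exponential with rate Σλ = 0.0286 + 0.0239 = 0.0525.
P(min > 19.1) = e^(−0.0525·19.1) = e^(−1.0028) ≈ 0.3669.

0.3669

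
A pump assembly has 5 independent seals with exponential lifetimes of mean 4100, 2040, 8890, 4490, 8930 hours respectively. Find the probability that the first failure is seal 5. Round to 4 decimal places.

0.0948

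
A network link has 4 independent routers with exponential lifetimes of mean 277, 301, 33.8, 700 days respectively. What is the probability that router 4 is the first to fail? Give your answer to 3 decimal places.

0.038

Rates: λ_i = 1/mean_i → 0.00361011, 0.00332226, 0.0295858, 0.00142857; Σλ = 0.0379467.
P(router 4 first) = λ_4/Σλ = 0.00142857/0.0379467 ≈ 0.038.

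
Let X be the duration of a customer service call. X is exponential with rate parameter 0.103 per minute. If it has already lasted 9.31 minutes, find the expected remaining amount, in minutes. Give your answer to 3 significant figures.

By memorylessness, the remaining amount past any threshold is again Exp(λ) with mean 1/λ = 9.70874 minutes.

9.71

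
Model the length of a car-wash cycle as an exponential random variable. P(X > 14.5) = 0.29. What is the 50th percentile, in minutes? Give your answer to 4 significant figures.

e^(−λ·14.5) = 0.29 ⇒ λ = −ln(0.29)/14.5 = 0.0853706.
50th percentile: 1 − e^(−λt) = 0.5, t = −ln(0.5)/λ = 8.11927 minutes.

8.119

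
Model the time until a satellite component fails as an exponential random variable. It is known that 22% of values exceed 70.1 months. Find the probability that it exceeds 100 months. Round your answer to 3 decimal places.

e^(−λ·70.1) = 0.22 ⇒ λ = −ln(0.22)/70.1 = 0.0215995.
P(X > 100) = e^(−0.0215995·100) = e^(−2.16) ≈ 0.115.

0.115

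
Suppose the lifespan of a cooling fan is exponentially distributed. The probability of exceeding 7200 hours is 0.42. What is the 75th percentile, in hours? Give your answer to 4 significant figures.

11510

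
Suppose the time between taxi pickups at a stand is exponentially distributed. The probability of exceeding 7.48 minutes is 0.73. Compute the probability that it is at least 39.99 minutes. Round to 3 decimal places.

0.186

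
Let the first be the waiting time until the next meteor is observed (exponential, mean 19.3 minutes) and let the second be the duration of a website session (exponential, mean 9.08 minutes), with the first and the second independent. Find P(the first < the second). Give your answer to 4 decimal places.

0.3199

λ_1 = 1/19.3 = 0.0518135, λ_2 = 1/9.08 = 0.110132.
For independent exponentials, P(the first < the second) = λ_1/(λ_1+λ_2) = 0.0518135/0.161946 ≈ 0.3199.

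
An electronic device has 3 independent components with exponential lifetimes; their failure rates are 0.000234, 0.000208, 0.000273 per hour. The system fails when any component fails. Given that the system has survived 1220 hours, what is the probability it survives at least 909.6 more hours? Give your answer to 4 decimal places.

0.5219

Time to first failure ~ Exp(Σλ) with Σλ = 0.000715.
By memorylessness, P(T > 1220+909.6 | T > 1220) = P(T > 909.6) = e^(−0.000715·909.6) ≈ 0.5219.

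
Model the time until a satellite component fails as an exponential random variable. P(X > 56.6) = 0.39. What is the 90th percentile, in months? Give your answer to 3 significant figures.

138

e^(−λ·56.6) = 0.39 ⇒ λ = −ln(0.39)/56.6 = 0.0166362.
90th percentile: 1 − e^(−λt) = 0.9, t = −ln(0.1)/λ = 138.408 months.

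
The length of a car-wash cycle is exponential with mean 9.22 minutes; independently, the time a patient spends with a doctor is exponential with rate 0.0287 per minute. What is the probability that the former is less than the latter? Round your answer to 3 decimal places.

0.791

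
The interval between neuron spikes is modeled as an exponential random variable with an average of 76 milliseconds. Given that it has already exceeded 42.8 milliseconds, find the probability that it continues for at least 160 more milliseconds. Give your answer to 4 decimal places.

0.1218

The rate is λ = 1/76 = 0.0131579 per millisecond.
P(X > s+t | X > s) = e^(−λ(s+t))/e^(−λs) = e^(−λt), independent of s = 42.8.
P(X > 160) = e^(−2.1053) ≈ 0.1218.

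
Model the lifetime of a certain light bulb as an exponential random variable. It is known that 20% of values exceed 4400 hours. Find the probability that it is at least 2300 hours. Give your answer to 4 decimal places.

0.4312

e^(−λ·4400) = 0.20 ⇒ λ = −ln(0.20)/4400 = 0.000365781.
P(X > 2300) = e^(−0.000365781·2300) = e^(−0.8413) ≈ 0.4312.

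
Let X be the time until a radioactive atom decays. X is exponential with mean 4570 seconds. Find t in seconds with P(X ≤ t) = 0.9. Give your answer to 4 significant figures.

The rate is λ = 1/4570 = 0.000218818 per second.
Set 1 − e^(−λt) = 0.9, so t = −ln(0.1)/λ = 2.3026/0.000218818 ≈ 10522.8 seconds.

10520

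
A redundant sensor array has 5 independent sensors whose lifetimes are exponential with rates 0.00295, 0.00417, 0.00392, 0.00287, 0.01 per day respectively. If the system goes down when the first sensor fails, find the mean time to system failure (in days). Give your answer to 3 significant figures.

The time to first failure is exponential with rate Σλ = 0.00295 + 0.00417 + 0.00392 + 0.00287 + 0.01 = 0.02391.
E[min] = 1/Σλ = 1/0.02391 = 41.8235 days.

41.8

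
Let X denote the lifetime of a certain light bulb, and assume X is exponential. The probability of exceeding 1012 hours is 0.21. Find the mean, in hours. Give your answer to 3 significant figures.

648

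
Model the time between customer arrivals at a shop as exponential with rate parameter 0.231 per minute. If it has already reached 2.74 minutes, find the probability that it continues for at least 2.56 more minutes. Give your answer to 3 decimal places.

0.554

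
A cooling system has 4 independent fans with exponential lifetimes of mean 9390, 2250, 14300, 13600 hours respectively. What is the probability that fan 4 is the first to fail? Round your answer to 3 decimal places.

Rates: λ_i = 1/mean_i → 0.000106496, 0.000444444, 0.0000699301, 0.0000735294; Σλ = 0.0006944.
P(fan 4 first) = λ_4/Σλ = 0.0000735294/0.0006944 ≈ 0.106.

0.106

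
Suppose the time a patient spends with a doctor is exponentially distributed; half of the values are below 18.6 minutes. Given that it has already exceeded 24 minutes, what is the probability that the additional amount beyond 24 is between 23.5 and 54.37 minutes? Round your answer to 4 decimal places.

For an exponential, median = ln(2)/λ, so λ = ln 2 / 18.6 = 0.037266 per minute.
Memoryless: the residual past 24 is again Exp(λ).
P(23.5 < residual < 54.37) = e^(−λ·23.5) − e^(−λ·54.37) = 0.41655 − 0.13184 ≈ 0.2847.

0.2847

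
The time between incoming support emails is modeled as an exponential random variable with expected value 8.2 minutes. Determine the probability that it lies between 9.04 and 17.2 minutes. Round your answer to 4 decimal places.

0.2093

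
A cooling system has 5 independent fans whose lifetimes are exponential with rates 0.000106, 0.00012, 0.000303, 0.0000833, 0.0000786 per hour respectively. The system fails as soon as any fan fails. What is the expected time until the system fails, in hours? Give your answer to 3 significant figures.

1450

The time to first failure is exponential with rate Σλ = 0.000106 + 0.00012 + 0.000303 + 0.0000833 + 0.0000786 = 0.0006909.
E[min] = 1/Σλ = 1/0.0006909 = 1447.39 hours.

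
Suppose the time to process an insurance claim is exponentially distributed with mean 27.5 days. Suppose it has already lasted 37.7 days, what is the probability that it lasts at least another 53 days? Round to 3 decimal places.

The rate is λ = 1/27.5 = 0.0363636 per day.
P(X > s+t | X > s) = e^(−λ(s+t))/e^(−λs) = e^(−λt), independent of s = 37.7.
P(X > 53) = e^(−1.9273) ≈ 0.146.

0.146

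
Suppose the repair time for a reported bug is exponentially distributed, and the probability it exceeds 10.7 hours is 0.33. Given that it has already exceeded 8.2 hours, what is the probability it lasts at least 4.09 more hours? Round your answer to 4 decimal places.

From e^(−λ·10.7) = 0.33, λ = −ln(0.33)/10.7 = 0.103613.
Memoryless: P(X > 8.2+4.09 | X > 8.2) = P(X > 4.09) = e^(−0.103613·4.09) ≈ 0.6546.

0.6546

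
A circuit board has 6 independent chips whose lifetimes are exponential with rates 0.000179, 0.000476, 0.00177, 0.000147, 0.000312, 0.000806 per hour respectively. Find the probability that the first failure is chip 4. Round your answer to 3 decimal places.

0.040

The time to first failure is exponential with rate Σλ = 0.000179 + 0.000476 + 0.00177 + 0.000147 + 0.000312 + 0.000806 = 0.00369.
P(chip 4 first) = λ_4/Σλ = 0.000147/0.00369 ≈ 0.040.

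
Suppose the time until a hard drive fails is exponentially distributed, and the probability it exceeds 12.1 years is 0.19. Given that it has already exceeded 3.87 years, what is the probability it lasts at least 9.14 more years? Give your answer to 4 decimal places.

0.2852

From e^(−λ·12.1) = 0.19, λ = −ln(0.19)/12.1 = 0.137251.
Memoryless: P(X > 3.87+9.14 | X > 3.87) = P(X > 9.14) = e^(−0.137251·9.14) ≈ 0.2852.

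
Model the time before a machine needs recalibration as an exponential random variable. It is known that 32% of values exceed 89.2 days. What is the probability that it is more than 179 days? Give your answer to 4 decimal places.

e^(−λ·89.2) = 0.32 ⇒ λ = −ln(0.32)/89.2 = 0.0127739.
P(X > 179) = e^(−0.0127739·179) = e^(−2.2865) ≈ 0.1016.

0.1016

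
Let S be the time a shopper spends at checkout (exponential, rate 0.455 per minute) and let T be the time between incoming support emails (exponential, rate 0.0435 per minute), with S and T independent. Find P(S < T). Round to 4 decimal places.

λ_1 = 0.455, λ_2 = 0.0435.
For independent exponentials, P(S < T) = λ_1/(λ_1+λ_2) = 0.455/0.4985 ≈ 0.9127.

0.9127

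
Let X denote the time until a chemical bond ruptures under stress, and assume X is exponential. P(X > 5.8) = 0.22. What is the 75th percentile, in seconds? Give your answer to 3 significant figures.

e^(−λ·5.8) = 0.22 ⇒ λ = −ln(0.22)/5.8 = 0.261057.
75th percentile: 1 − e^(−λt) = 0.75, t = −ln(0.25)/λ = 5.31032 seconds.

5.31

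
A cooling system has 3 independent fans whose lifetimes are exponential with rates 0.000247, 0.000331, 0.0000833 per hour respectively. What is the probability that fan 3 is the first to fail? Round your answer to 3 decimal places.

The time to first failure is exponential with rate Σλ = 0.000247 + 0.000331 + 0.0000833 = 0.0006613.
P(fan 3 first) = λ_3/Σλ = 0.0000833/0.0006613 ≈ 0.126.

0.126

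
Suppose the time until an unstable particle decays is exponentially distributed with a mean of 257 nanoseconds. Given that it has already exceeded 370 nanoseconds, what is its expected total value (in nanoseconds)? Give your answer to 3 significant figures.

The rate is λ = 1/257 = 0.00389105 per nanosecond.
By memorylessness, E[X | X > 370] = 370 + 1/λ = 370 + 257 = 627 nanoseconds.

627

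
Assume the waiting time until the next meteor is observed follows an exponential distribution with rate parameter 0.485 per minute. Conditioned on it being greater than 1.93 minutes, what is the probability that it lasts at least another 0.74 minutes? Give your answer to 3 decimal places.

0.698

P(X > s+t | X > s) = e^(−λ(s+t))/e^(−λs) = e^(−λt), independent of s = 1.93.
P(X > 0.74) = e^(−0.3589) ≈ 0.698.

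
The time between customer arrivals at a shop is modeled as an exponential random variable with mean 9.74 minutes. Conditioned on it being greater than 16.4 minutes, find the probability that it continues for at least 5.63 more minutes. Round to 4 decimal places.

The rate is λ = 1/9.74 = 0.102669 per minute.
The exponential is memoryless, so the remaining time is again Exp(λ): the condition X > 16.4 is irrelevant.
P(X > 5.63) = e^(−0.57803) ≈ 0.5610.

0.5610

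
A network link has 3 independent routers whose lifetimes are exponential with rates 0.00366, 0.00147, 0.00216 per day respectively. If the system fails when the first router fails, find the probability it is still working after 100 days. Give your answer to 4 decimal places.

0.4824

The time to first failure is exponential with rate Σλ = 0.00366 + 0.00147 + 0.00216 = 0.00729.
P(min > 100) = e^(−0.00729·100) = e^(−0.729) ≈ 0.4824.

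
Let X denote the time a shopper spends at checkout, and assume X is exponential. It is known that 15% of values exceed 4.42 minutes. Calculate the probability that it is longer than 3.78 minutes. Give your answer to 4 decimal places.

e^(−λ·4.42) = 0.15 ⇒ λ = −ln(0.15)/4.42 = 0.429213.
P(X > 3.78) = e^(−0.429213·3.78) = e^(−1.6224) ≈ 0.1974.

0.1974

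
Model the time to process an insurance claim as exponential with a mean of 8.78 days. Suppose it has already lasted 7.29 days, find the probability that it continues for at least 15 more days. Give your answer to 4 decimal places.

0.1812

The rate is λ = 1/8.78 = 0.113895 per day.
The exponential is memoryless, so the remaining time is again Exp(λ): the condition X > 7.29 is irrelevant.
P(X > 15) = e^(−1.7084) ≈ 0.1812.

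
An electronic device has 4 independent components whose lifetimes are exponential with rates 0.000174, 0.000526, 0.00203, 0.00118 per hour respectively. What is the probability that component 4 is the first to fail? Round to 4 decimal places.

0.3018

The time to first failure is exponential with rate Σλ = 0.000174 + 0.000526 + 0.00203 + 0.00118 = 0.00391.
P(component 4 first) = λ_4/Σλ = 0.00118/0.00391 ≈ 0.3018.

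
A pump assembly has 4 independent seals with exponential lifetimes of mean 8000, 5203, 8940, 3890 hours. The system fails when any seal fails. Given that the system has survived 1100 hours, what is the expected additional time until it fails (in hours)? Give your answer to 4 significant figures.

1457

First-failure rate Σλ = 1/8000 + 1/5203 + 1/8940 + 1/3890 = 0.000686123.
By memorylessness the expected residual is 1/Σλ = 1457.46 hours, regardless of the 1100 already elapsed.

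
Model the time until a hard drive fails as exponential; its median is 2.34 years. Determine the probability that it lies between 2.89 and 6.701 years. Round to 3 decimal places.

0.287

For an exponential, median = ln(2)/λ, so λ = ln 2 / 2.34 = 0.296217 per year.
P(2.89 < X < 6.701) = e^(−λ·2.89) − e^(−λ·6.701) = 0.42483 − 0.13739 ≈ 0.287.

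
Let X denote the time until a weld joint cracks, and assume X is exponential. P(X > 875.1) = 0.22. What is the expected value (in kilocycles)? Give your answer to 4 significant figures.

578.0

e^(−λ·875.1) = 0.22 ⇒ λ = −ln(0.22)/875.1 = 0.00173023.
Mean = 1/λ = 577.957 kilocycles.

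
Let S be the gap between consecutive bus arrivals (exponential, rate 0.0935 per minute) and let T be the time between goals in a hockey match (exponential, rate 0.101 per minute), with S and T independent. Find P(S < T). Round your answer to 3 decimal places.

0.481

λ_1 = 0.0935, λ_2 = 0.101.
For independent exponentials, P(S < T) = λ_1/(λ_1+λ_2) = 0.0935/0.1945 ≈ 0.481.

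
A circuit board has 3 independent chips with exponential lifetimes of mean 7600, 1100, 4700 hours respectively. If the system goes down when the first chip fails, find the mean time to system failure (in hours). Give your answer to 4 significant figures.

797.8

The first failure time is exponential with rate Σλ_i = 1/7600 + 1/1100 + 1/4700 = 0.00125344 per hour.
E[min] = 1/Σλ = 1/0.00125344 = 797.807 hours.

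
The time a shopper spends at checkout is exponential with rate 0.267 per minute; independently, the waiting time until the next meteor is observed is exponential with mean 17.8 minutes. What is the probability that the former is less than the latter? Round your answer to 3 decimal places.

0.826

λ_1 = 0.267, λ_2 = 1/17.8 = 0.0561798.
For independent exponentials, P(the former < the latter) = λ_1/(λ_1+λ_2) = 0.267/0.32318 ≈ 0.826.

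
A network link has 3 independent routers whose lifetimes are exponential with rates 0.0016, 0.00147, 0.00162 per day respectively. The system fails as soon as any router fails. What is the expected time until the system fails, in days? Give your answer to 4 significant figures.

The time to first failure is exponential with rate Σλ = 0.0016 + 0.00147 + 0.00162 = 0.00469.
E[min] = 1/Σλ = 1/0.00469 = 213.22 days.

213.2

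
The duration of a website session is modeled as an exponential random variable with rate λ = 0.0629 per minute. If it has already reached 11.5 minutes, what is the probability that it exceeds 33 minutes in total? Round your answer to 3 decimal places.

By the memoryless property, P(X > 11.5+21.5 | X > 11.5) = P(X > 21.5).
P(X > 21.5) = e^(−1.3523) ≈ 0.259.

0.259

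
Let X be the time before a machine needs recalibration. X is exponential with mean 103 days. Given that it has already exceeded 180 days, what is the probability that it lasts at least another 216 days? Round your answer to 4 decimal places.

0.1228

The rate is λ = 1/103 = 0.00970874 per day.
By the memoryless property, P(X > 180+216 | X > 180) = P(X > 216).
P(X > 216) = e^(−2.0971) ≈ 0.1228.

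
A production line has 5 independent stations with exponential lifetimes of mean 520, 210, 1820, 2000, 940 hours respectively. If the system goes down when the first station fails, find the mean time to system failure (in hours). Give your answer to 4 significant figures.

113.7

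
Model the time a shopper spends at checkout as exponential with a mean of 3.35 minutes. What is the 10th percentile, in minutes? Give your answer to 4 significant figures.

The rate is λ = 1/3.35 = 0.298507 per minute.
Set 1 − e^(−λt) = 0.1, so t = −ln(0.9)/λ = 0.10536/0.298507 ≈ 0.352958 minutes.

0.3530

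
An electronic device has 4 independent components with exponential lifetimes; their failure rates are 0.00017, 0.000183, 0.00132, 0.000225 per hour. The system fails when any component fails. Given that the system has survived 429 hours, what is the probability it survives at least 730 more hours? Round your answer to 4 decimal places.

0.2502

Time to first failure ~ Exp(Σλ) with Σλ = 0.001898.
By memorylessness, P(T > 429+730 | T > 429) = P(T > 730) = e^(−0.001898·730) ≈ 0.2502.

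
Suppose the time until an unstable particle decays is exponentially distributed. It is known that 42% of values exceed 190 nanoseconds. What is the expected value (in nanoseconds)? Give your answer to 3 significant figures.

e^(−λ·190) = 0.42 ⇒ λ = −ln(0.42)/190 = 0.00456579.
Mean = 1/λ = 219.02 nanoseconds.

219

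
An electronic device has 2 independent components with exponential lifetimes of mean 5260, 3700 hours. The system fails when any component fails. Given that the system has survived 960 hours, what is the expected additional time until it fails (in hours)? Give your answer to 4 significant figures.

2172

First-failure rate Σλ = 1/5260 + 1/3700 = 0.000460384.
By memorylessness the expected residual is 1/Σλ = 2172.1 hours, regardless of the 960 already elapsed.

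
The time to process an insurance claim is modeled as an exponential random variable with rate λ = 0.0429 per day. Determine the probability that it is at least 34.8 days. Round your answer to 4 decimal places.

P(X > 34.8) = e^(−λ·34.8) = e^(−1.4929) ≈ 0.2247.

0.2247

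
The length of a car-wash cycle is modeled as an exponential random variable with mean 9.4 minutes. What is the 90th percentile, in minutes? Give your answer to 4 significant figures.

21.64

The rate is λ = 1/9.4 = 0.106383 per minute.
Set 1 − e^(−λt) = 0.9, so t = −ln(0.1)/λ = 2.3026/0.106383 ≈ 21.6443 minutes.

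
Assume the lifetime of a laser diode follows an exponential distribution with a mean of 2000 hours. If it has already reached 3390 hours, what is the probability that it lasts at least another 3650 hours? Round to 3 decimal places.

0.161

The rate is λ = 1/2000 = 0.0005 per hour.
The exponential is memoryless, so the remaining time is again Exp(λ): the condition X > 3390 is irrelevant.
P(X > 3650) = e^(−1.825) ≈ 0.161.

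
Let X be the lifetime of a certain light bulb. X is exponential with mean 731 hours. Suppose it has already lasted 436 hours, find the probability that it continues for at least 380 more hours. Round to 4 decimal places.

The rate is λ = 1/731 = 0.00136799 per hour.
By the memoryless property, P(X > 436+380 | X > 436) = P(X > 380).
P(X > 380) = e^(−0.51984) ≈ 0.5946.

0.5946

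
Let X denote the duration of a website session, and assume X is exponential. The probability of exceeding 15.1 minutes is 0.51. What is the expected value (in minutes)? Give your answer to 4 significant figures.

e^(−λ·15.1) = 0.51 ⇒ λ = −ln(0.51)/15.1 = 0.0445924.
Mean = 1/λ = 22.4254 minutes.

22.43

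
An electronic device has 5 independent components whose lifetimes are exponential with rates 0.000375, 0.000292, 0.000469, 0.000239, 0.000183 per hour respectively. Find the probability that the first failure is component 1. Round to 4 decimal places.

0.2407

The time to first failure is exponential with rate Σλ = 0.000375 + 0.000292 + 0.000469 + 0.000239 + 0.000183 = 0.001558.
P(component 1 first) = λ_1/Σλ = 0.000375/0.001558 ≈ 0.2407.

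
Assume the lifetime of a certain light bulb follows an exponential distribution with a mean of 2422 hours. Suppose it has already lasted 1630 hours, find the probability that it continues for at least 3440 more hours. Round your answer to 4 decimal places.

The rate is λ = 1/2422 = 0.000412882 per hour.
P(X > s+t | X > s) = e^(−λ(s+t))/e^(−λs) = e^(−λt), independent of s = 1630.
P(X > 3440) = e^(−1.4203) ≈ 0.2416.

0.2416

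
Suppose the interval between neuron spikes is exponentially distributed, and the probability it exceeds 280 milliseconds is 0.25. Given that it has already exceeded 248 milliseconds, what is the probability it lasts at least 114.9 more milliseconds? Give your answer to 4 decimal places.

0.5662

From e^(−λ·280) = 0.25, λ = −ln(0.25)/280 = 0.00495105.
Memoryless: P(X > 248+114.9 | X > 248) = P(X > 114.9) = e^(−0.00495105·114.9) ≈ 0.5662.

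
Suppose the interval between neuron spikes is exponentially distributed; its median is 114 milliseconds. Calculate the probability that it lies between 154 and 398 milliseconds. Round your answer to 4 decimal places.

For an exponential, median = ln(2)/λ, so λ = ln 2 / 114 = 0.00608024 per millisecond.
P(154 < X < 398) = e^(−λ·154) − e^(−λ·398) = 0.39205 − 0.08893 ≈ 0.3031.

0.3031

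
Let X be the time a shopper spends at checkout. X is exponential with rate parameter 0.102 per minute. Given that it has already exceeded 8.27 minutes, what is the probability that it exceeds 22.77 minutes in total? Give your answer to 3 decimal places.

P(X > s+t | X > s) = e^(−λ(s+t))/e^(−λs) = e^(−λt), independent of s = 8.27.
P(X > 14.5) = e^(−1.479) ≈ 0.228.

0.228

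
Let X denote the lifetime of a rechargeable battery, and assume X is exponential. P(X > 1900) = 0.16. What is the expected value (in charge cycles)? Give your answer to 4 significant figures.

1037

e^(−λ·1900) = 0.16 ⇒ λ = −ln(0.16)/1900 = 0.000964517.
Mean = 1/λ = 1036.79 charge cycles.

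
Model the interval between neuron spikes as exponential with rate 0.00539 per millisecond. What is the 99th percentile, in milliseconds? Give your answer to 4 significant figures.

854.4

Set 1 − e^(−λt) = 0.99, so t = −ln(0.01)/λ = 4.6052/0.00539 ≈ 854.392 milliseconds.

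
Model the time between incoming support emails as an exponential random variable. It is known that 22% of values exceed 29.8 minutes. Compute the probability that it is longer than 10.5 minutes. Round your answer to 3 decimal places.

0.587

e^(−λ·29.8) = 0.22 ⇒ λ = −ln(0.22)/29.8 = 0.0508097.
P(X > 10.5) = e^(−0.0508097·10.5) = e^(−0.5335) ≈ 0.587.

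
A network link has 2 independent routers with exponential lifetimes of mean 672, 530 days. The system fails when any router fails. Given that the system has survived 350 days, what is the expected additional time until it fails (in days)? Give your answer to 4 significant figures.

First-failure rate Σλ = 1/672 + 1/530 = 0.00337489.
By memorylessness the expected residual is 1/Σλ = 296.306 days, regardless of the 350 already elapsed.

296.3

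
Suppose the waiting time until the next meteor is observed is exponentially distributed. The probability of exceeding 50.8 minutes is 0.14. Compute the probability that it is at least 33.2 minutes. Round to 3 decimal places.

0.277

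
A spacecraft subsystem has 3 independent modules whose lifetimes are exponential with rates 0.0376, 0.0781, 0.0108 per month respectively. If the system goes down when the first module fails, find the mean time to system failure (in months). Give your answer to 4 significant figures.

7.905

The time to first failure is exponential with rate Σλ = 0.0376 + 0.0781 + 0.0108 = 0.1265.
E[min] = 1/Σλ = 1/0.1265 = 7.90514 months.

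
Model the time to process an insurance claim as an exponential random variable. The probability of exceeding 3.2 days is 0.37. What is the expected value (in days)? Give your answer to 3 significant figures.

3.22

e^(−λ·3.2) = 0.37 ⇒ λ = −ln(0.37)/3.2 = 0.310704.
Mean = 1/λ = 3.2185 days.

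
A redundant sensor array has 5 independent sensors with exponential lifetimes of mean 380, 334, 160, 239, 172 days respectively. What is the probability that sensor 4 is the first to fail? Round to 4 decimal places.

0.1913

Rates: λ_i = 1/mean_i → 0.00263158, 0.00299401, 0.00625, 0.0041841, 0.00581395; Σλ = 0.0218736.
P(sensor 4 first) = λ_4/Σλ = 0.0041841/0.0218736 ≈ 0.1913.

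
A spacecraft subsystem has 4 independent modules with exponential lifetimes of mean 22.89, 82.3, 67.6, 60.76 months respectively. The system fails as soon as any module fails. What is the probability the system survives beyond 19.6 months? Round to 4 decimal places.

0.1814

The first failure time is exponential with rate Σλ_i = 1/22.89 + 1/82.3 + 1/67.6 + 1/60.76 = 0.087089 per month.
P(min > 19.6) = e^(−0.087089·19.6) = e^(−1.7069) ≈ 0.1814.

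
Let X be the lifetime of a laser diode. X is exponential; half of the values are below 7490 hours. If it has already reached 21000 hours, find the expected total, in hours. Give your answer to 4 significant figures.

For an exponential, median = ln(2)/λ, so λ = ln 2 / 7490 = 0.000092543 per hour.
By memorylessness, E[X | X > 21000] = 21000 + 1/λ = 21000 + 10805.8 = 31805.8 hours.

31810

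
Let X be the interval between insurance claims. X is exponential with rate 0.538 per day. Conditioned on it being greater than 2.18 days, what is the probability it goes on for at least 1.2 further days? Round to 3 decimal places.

P(X > s+t | X > s) = e^(−λ(s+t))/e^(−λs) = e^(−λt), independent of s = 2.18.
P(X > 1.2) = e^(−0.6456) ≈ 0.524.

0.524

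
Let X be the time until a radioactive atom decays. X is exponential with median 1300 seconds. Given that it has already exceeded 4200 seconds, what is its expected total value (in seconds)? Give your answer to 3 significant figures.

For an exponential, median = ln(2)/λ, so λ = ln 2 / 1300 = 0.00053319 per second.
By memorylessness, E[X | X > 4200] = 4200 + 1/λ = 4200 + 1875.5 = 6075.5 seconds.

6080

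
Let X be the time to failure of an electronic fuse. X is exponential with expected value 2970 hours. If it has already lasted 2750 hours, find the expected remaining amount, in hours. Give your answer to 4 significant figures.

The rate is λ = 1/2970 = 0.0003367 per hour.
By memorylessness, the remaining amount past any threshold is again Exp(λ) with mean 1/λ = 2970 hours.

2970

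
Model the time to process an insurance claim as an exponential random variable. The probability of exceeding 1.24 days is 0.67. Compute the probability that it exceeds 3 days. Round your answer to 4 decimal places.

0.3795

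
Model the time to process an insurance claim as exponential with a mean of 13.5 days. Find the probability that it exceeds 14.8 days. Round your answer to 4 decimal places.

The rate is λ = 1/13.5 = 0.0740741 per day.
P(X > 14.8) = e^(−λ·14.8) = e^(−1.0963) ≈ 0.3341.

0.3341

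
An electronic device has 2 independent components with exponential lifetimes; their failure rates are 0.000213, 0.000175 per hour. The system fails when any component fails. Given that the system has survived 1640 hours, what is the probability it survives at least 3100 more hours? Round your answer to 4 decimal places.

0.3004

Time to first failure ~ Exp(Σλ) with Σλ = 0.000388.
By memorylessness, P(T > 1640+3100 | T > 1640) = P(T > 3100) = e^(−0.000388·3100) ≈ 0.3004.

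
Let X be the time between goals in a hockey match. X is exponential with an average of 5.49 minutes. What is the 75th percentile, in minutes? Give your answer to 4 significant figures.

The rate is λ = 1/5.49 = 0.182149 per minute.
Set 1 − e^(−λt) = 0.75, so t = −ln(0.25)/λ = 1.3863/0.182149 ≈ 7.61076 minutes.

7.611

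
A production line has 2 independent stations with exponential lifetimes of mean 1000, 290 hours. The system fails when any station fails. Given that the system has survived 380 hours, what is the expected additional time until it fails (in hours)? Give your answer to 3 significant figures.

225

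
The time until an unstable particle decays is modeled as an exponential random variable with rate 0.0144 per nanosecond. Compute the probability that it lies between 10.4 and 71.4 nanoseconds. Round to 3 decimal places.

P(10.4 < X < 71.4) = e^(−λ·10.4) − e^(−λ·71.4) = 0.86091 − 0.35766 ≈ 0.503.

0.503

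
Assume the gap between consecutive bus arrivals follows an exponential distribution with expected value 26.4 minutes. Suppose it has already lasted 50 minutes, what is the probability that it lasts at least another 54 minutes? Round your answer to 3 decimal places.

0.129

The rate is λ = 1/26.4 = 0.0378788 per minute.
By the memoryless property, P(X > 50+54 | X > 50) = P(X > 54).
P(X > 54) = e^(−2.0455) ≈ 0.129.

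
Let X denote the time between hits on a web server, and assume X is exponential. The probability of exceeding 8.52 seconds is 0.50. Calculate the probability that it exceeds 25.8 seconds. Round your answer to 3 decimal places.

e^(−λ·8.52) = 0.50 ⇒ λ = −ln(0.50)/8.52 = 0.0813553.
P(X > 25.8) = e^(−0.0813553·25.8) = e^(−2.099) ≈ 0.123.

0.123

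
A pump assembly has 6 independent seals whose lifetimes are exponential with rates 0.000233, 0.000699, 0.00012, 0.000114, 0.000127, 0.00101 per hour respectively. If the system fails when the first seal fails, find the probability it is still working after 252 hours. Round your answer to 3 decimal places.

The time to first failure is exponential with rate Σλ = 0.000233 + 0.000699 + 0.00012 + 0.000114 + 0.000127 + 0.00101 = 0.002303.
P(min > 252) = e^(−0.002303·252) = e^(−0.58036) ≈ 0.560.

0.560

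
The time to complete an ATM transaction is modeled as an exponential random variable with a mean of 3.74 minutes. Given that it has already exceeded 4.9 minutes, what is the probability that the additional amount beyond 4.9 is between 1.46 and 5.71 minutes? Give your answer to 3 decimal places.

0.460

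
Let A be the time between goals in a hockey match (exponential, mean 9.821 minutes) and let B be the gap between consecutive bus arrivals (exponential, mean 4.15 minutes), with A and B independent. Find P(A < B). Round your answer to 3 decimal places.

λ_1 = 1/9.821 = 0.101823, λ_2 = 1/4.15 = 0.240964.
For independent exponentials, P(A < B) = λ_1/(λ_1+λ_2) = 0.101823/0.342786 ≈ 0.297.

0.297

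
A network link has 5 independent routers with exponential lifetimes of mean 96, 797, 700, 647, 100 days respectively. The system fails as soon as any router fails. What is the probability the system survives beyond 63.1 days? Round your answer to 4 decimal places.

The first failure time is exponential with rate Σλ_i = 1/96 + 1/797 + 1/700 + 1/647 + 1/100 = 0.0246455 per day.
P(min > 63.1) = e^(−0.0246455·63.1) = e^(−1.5551) ≈ 0.2112.

0.2112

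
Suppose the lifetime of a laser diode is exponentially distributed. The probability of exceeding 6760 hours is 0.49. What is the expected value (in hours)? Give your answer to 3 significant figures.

9480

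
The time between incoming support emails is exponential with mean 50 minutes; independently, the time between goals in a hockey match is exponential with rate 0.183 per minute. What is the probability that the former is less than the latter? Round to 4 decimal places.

λ_1 = 1/50 = 0.02, λ_2 = 0.183.
For independent exponentials, P(the former < the latter) = λ_1/(λ_1+λ_2) = 0.02/0.203 ≈ 0.0985.

0.0985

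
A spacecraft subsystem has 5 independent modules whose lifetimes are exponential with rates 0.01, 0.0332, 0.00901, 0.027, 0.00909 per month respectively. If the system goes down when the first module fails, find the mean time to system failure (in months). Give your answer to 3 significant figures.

11.3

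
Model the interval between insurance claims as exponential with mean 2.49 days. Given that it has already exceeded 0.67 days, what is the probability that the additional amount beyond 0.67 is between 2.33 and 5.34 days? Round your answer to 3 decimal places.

0.275

The rate is λ = 1/2.49 = 0.401606 per day.
Memoryless: the residual past 0.67 is again Exp(λ).
P(2.33 < residual < 5.34) = e^(−λ·2.33) − e^(−λ·5.34) = 0.39229 − 0.11712 ≈ 0.275.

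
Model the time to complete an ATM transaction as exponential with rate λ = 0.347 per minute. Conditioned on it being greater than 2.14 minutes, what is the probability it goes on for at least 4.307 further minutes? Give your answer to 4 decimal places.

0.2244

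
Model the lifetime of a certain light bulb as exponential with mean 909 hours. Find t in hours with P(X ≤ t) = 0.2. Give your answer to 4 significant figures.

202.8

The rate is λ = 1/909 = 0.00110011 per hour.
Set 1 − e^(−λt) = 0.2, so t = −ln(0.8)/λ = 0.22314/0.00110011 ≈ 202.837 hours.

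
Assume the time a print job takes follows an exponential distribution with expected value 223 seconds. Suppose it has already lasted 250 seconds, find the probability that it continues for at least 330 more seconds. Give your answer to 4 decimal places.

0.2277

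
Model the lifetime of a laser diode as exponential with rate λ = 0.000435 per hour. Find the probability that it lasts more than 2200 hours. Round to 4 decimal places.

P(X > 2200) = e^(−λ·2200) = e^(−0.957) ≈ 0.3840.

0.3840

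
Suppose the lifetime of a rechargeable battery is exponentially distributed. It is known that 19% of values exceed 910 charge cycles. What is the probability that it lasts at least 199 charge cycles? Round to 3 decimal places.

0.695

e^(−λ·910) = 0.19 ⇒ λ = −ln(0.19)/910 = 0.00182498.
P(X > 199) = e^(−0.00182498·199) = e^(−0.36317) ≈ 0.695.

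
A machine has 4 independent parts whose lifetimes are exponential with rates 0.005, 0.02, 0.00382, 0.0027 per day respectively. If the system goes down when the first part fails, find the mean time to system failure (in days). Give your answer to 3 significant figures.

The time to first failure is exponential with rate Σλ = 0.005 + 0.02 + 0.00382 + 0.0027 = 0.03152.
E[min] = 1/Σλ = 1/0.03152 = 31.7259 days.

31.7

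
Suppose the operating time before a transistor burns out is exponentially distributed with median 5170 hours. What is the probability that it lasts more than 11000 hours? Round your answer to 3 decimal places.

0.229

For an exponential, median = ln(2)/λ, so λ = ln 2 / 5170 = 0.000134071 per hour.
P(X > 11000) = e^(−λ·11000) = e^(−1.4748) ≈ 0.229.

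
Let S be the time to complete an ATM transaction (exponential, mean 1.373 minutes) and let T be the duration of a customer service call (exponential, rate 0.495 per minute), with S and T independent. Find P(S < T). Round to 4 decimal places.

0.5954

λ_1 = 1/1.373 = 0.728332, λ_2 = 0.495.
For independent exponentials, P(S < T) = λ_1/(λ_1+λ_2) = 0.728332/1.22333 ≈ 0.5954.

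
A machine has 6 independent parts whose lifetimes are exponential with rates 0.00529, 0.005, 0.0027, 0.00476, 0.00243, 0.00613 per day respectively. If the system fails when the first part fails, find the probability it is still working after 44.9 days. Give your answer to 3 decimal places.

The time to first failure is exponential with rate Σλ = 0.00529 + 0.005 + 0.0027 + 0.00476 + 0.00243 + 0.00613 = 0.02631.
P(min > 44.9) = e^(−0.02631·44.9) = e^(−1.1813) ≈ 0.307.

0.307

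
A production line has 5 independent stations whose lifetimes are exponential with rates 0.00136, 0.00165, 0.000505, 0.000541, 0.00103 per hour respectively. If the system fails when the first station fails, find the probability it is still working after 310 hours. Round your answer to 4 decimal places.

0.2067

The time to first failure is exponential with rate Σλ = 0.00136 + 0.00165 + 0.000505 + 0.000541 + 0.00103 = 0.005086.
P(min > 310) = e^(−0.005086·310) = e^(−1.5767) ≈ 0.2067.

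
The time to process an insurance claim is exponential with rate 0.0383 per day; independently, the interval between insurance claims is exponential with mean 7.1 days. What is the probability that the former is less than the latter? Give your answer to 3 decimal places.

0.214

λ_1 = 0.0383, λ_2 = 1/7.1 = 0.140845.
For independent exponentials, P(the former < the latter) = λ_1/(λ_1+λ_2) = 0.0383/0.179145 ≈ 0.214.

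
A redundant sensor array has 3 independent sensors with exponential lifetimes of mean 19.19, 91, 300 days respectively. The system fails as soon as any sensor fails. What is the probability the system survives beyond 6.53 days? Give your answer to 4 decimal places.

0.6480

The first failure time is exponential with rate Σλ_i = 1/19.19 + 1/91 + 1/300 = 0.0664328 per day.
P(min > 6.53) = e^(−0.0664328·6.53) = e^(−0.43381) ≈ 0.6480.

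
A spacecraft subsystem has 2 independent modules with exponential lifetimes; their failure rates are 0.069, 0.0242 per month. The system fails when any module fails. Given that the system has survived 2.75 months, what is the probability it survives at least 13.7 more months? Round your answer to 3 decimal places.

Time to first failure ~ Exp(Σλ) with Σλ = 0.0932.
By memorylessness, P(T > 2.75+13.7 | T > 2.75) = P(T > 13.7) = e^(−0.0932·13.7) ≈ 0.279.

0.279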